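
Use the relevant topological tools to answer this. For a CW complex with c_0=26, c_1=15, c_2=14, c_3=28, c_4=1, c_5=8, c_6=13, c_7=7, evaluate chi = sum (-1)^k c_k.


chi = sum_k (-1)^k c_k.
= (-1)^0*26 + (-1)^1*15 + (-1)^2*14 + (-1)^3*28 + (-1)^4*1 + (-1)^5*8 + (-1)^6*13 + (-1)^7*7
= (26) + (-15) + (14) + (-28) + (1) + (-8) + (13) + (-7)
= -4

-4


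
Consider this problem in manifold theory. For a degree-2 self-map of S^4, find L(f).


On S^4: L(f) = tr(f_0*) + (-1)^4 tr(f_4*) = 1 + (-1)^4 * deg(f).
L(f) = 1 + (-1)^4 * 2 = 1 + 2 = 3

3


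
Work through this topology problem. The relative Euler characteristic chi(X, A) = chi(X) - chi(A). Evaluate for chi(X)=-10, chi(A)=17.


Relative Euler characteristic: chi(X, A) = chi(X) - chi(A).
= -10 - (17) = -27

-27


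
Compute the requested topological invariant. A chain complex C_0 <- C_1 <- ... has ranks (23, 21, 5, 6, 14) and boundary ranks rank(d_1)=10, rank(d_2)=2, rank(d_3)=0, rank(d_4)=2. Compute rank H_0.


rank H_k = rank(ker d_k) - rank(im d_{k+1}).
rank(ker d_0) = rank(C_0) - rank(d_0) = 23 - 0 = 23.
rank(im d_{0+1}) = 10.
rank H_0 = 23 - 10 = 13

13


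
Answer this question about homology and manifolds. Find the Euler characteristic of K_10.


K_10: V = 10, E = C(10,2) = 45.
chi = V - E = 10 - 45 = -35

-35


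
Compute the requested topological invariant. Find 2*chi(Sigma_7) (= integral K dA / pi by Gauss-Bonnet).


Gauss-Bonnet: integral K dA = 2*pi*chi(M).
chi(Sigma_7) = 2 - 2*7 = -12.
(integral K dA)/pi = 2*chi = 2*(-12) = -24

-24


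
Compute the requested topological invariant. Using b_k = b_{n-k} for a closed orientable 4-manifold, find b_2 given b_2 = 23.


Poincare duality for closed orientable n-manifolds: b_k = b_{n-k}.
Here n = 4, so b_2 = b_2 = 23

23


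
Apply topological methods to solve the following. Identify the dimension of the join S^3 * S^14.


Join of spheres: S^m * S^n = S^{m+n+1}.
dim = 3 + 14 + 1 = 18

18


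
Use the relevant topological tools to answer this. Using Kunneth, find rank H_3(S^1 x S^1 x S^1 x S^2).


Each S^d has Poincare polynomial 1 + t^d.
The product S^1 x S^1 x S^1 x S^2 has Poincare polynomial prod(1+t^d_i).
Expanding: b_0=1, b_1=3, b_2=4, b_3=4, b_4=3, b_5=1.
b_3 = 4

4


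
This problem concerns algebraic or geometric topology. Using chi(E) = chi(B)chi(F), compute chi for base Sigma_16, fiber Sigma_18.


For a fiber bundle F -> E -> B (with CW structure): chi(E) = chi(B) * chi(F).
chi(Sigma_16) = -30, chi(Sigma_18) = -34.
chi(E) = (-30) * (-34) = 1020

1020


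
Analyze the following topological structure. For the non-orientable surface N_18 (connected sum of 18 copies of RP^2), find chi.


For a non-orientable closed surface with k crosscaps: chi = 2 - k.
Here k = 18.
chi = 2 - 18 = -16

-16


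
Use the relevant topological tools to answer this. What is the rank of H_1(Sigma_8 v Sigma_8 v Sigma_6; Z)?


For a wedge X v Y: reduced H_k(X v Y) = H_k(X) + H_k(Y).
Each Sigma_g contributes b_1 = 2g.
b_1 = 16 + 16 + 12 = 44

44


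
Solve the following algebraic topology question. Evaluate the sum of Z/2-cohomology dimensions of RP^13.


H^k(RP^13; Z/2) = Z/2 for each 0 <= k <= 13.
Total dimension = 13 + 1 = 14

14


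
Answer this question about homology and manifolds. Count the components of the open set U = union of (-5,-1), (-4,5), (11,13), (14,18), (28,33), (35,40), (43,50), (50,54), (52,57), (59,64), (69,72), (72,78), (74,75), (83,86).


Sort and merge overlapping open intervals.
Merged: (-5,5), (11,13), (14,18), (28,33), (35,40), (43,50), (50,57), (59,64), (69,72), (72,78), (83,86).
Number of components = 11

11


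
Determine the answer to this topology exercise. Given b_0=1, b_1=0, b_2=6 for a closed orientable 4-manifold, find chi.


By Poincare duality b_k = b_{4-k}, so full Betti numbers: b_0=1, b_1=0, b_2=6, b_3=0, b_4=1.
chi = sum (-1)^k b_k = 8

8


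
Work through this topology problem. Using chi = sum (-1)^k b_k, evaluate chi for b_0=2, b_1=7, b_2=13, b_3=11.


chi = sum_k (-1)^k b_k.
= (2) + (-7) + (13) + (-11)
= -3

-3


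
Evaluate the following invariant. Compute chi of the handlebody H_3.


A genus-g handlebody deformation retracts to a wedge of g circles.
chi(vee_g S^1) = 1 - g.
chi(H_3) = 1 - 3 = -2

-2


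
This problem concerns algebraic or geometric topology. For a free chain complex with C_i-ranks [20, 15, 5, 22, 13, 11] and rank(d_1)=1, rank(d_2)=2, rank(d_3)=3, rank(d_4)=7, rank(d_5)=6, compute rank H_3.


rank H_k = rank(ker d_k) - rank(im d_{k+1}).
rank(ker d_3) = rank(C_3) - rank(d_3) = 22 - 3 = 19.
rank(im d_{3+1}) = 7.
rank H_3 = 19 - 7 = 12

12


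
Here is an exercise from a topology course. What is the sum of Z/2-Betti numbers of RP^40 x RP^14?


dim H^*(RP^n; Z/2) = n+1 (one Z/2 in each degree 0..n).
Total Betti number is multiplicative.
Total = (40+1) * (14+1) = 41 * 15 = 615

615


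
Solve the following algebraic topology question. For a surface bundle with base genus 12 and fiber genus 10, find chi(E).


For a fiber bundle F -> E -> B (with CW structure): chi(E) = chi(B) * chi(F).
chi(Sigma_12) = -22, chi(Sigma_10) = -18.
chi(E) = (-22) * (-18) = 396

396


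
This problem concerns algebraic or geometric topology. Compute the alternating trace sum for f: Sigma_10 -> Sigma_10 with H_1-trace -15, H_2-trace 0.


L(f) = tr(f_0*) - tr(f_1*) + tr(f_2*).
= 1 - (-15) + (0)
= 16

16


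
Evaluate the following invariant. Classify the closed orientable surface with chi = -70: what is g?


chi = 2 - 2g for closed orientable surfaces.
-70 = 2 - 2g
2g = 2 - (-70) = 72
g = 36

36


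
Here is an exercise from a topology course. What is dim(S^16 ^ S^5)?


S^m ^ S^n = S^{m+n}.
k = 16 + 5 = 21

21


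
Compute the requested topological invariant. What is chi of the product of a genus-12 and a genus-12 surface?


chi(Sigma_12) = 2 - 2*12 = -22
chi(Sigma_12) = 2 - 2*12 = -22
chi(product) = (-22) * (-22) = 484

484


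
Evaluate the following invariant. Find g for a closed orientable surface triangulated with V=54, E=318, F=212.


chi = V - E + F = 54 - 318 + 212 = -52
For orientable closed surface: chi = 2 - 2g, so g = (2 - chi)/2.
g = (2 - (-52)) / 2 = 54 / 2 = 27

27


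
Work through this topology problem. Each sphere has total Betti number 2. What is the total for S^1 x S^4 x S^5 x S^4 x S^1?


Total Betti number is multiplicative under products.
Each S^d (d>=1) has total Betti number 2.
There are 5 sphere factors.
Total = 2^5 = 32

32


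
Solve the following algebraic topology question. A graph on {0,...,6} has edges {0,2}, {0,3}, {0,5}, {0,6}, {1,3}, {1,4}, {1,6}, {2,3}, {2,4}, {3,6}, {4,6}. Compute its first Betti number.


b_1 = E - V + (number of components).
E = 11, V = 7, components = 1.
b_1 = 11 - 7 + 1 = 5

5


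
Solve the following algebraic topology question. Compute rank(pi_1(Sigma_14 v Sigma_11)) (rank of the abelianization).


For a wedge: H_1(A v B) = H_1(A) + H_1(B).
b_1(Sigma_14) = 28, b_1(Sigma_11) = 22.
b_1 = 28 + 22 = 50

50


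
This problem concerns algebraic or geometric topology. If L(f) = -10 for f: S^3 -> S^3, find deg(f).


L(f) = 1 + (-1)^3 deg(f) on S^3.
-10 = 1 + (-1)^3 * deg(f)
(-1)^3 * deg(f) = -11
deg(f) = 11

11


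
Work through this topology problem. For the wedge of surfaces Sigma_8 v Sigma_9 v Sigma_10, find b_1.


For a wedge X v Y: reduced H_k(X v Y) = H_k(X) + H_k(Y).
Each Sigma_g contributes b_1 = 2g.
b_1 = 16 + 18 + 20 = 54

54


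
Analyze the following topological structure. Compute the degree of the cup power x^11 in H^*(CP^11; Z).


|x| = 2 in H^*(CP^n).
|x^11| = 11 * |x| = 11 * 2 = 22

22


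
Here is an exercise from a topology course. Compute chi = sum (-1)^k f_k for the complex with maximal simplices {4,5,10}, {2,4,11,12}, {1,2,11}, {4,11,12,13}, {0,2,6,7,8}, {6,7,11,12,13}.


Enumerate all faces; f-vector: f_0=12, f_1=30, f_2=28, f_3=12, f_4=2.
chi = sum (-1)^k f_k = 0

0


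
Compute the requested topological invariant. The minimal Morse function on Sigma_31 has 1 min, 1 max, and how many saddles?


A perfect Morse function has m_k = b_k.
For Sigma_31: b_0=1, b_1=2g=62, b_2=1.
Saddles m_1 = 2g = 62

62


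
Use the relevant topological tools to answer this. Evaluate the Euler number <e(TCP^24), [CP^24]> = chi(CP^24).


For any closed oriented manifold, <e(TM),[M]> = chi(M).
chi(CP^24) = 24+1 = 25

25


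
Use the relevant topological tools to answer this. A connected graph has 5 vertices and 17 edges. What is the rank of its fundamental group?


For a connected graph: rank(pi_1) = b_1 = E - V + 1 = 1 - chi.
chi = V - E = 5 - 17 = -12.
rank = 1 - (-12) = 17 - 5 + 1 = 13

13


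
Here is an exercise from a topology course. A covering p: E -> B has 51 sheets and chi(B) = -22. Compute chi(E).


For a finite covering: chi(E) = (number of sheets) * chi(B).
chi(E) = 51 * (-22) = -1122

-1122


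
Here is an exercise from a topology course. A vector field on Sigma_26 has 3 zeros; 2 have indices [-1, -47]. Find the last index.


Poincare-Hopf: sum of indices = chi(M).
chi(Sigma_26) = 2 - 2*26 = -50.
Sum of known indices = -48.
x = chi - (sum known) = -50 - (-48) = -2

-2


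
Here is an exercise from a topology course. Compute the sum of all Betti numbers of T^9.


b_k(T^9) = C(9,k), so the sum over k is sum_k C(9,k) = 2^9.
Total = 2^9 = 512

512


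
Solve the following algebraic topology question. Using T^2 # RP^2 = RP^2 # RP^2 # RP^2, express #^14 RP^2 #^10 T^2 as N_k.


Since a >= 1, the sum is non-orientable; each T^2 can be replaced by RP^2 # RP^2 (since T^2#RP^2 = 3RP^2).
Total crosscaps k = 14 + 2*10 = 34.
Check via chi: chi = 14*1 + 10*0 - (14+10-1)*2 = -32 = 2 - k = -32. Consistent.

34


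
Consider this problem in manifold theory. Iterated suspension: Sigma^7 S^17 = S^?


Each suspension raises dimension by 1: Sigma S^n = S^{n+1}.
Sigma^7 S^17 = S^{17+7} = S^24

24


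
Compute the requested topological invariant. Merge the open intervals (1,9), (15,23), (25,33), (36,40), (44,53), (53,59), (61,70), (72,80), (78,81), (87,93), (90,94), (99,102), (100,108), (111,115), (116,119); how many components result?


Sort and merge overlapping open intervals.
Merged: (1,9), (15,23), (25,33), (36,40), (44,53), (53,59), (61,70), (72,81), (87,94), (99,108), (111,115), (116,119).
Number of components = 12

12


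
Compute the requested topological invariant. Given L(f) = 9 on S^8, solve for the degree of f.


L(f) = 1 + (-1)^8 deg(f) on S^8.
9 = 1 + (-1)^8 * deg(f)
(-1)^8 * deg(f) = 8
deg(f) = 8

8


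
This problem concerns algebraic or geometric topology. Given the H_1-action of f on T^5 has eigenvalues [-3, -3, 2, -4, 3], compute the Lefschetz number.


For a torus self-map: L(f) = det(I - A) where A acts on H_1.
L(f) = (1--3) * (1--3) * (1-2) * (1--4) * (1-3) = 4 * 4 * -1 * 5 * -2 = 160

160


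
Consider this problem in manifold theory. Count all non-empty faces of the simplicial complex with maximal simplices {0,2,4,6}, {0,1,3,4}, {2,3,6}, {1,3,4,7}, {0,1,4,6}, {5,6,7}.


Each maximal simplex on m vertices has 2^m - 1 nonempty faces.
Take the union (dedupe shared faces).
Total distinct faces = 47

47


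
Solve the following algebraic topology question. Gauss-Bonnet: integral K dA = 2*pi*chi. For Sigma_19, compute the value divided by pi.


Gauss-Bonnet: integral K dA = 2*pi*chi(M).
chi(Sigma_19) = 2 - 2*19 = -36.
(integral K dA)/pi = 2*chi = 2*(-36) = -72

-72


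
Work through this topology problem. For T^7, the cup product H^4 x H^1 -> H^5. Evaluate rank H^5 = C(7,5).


Cup product: H^p x H^q -> H^{p+q}; here p+q = 4+1 = 5.
rank H^k(T^n) = C(n,k).
C(7,5) = 21

21


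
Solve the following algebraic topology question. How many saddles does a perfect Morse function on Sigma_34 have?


A perfect Morse function has m_k = b_k.
For Sigma_34: b_0=1, b_1=2g=68, b_2=1.
Saddles m_1 = 2g = 68

68


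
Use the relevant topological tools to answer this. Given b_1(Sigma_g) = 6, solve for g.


For a closed orientable surface: b_1 = 2g.
6 = 2g
g = 6 / 2 = 3

3


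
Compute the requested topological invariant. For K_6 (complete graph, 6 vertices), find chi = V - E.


K_6: V = 6, E = C(6,2) = 15.
chi = V - E = 6 - 15 = -9

-9


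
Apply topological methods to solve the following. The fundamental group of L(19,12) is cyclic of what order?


pi_1(L(p,q)) = Z/pZ for any q coprime to p.
|pi_1(L(19,12))| = 19

19


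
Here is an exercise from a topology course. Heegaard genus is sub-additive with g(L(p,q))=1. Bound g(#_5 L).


Heegaard genus satisfies g(A#B) <= g(A) + g(B).
Each lens space has g = 1.
Upper bound: 5 * 1 = 5

5


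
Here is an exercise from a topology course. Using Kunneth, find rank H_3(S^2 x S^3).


Each S^d has Poincare polynomial 1 + t^d.
The product S^2 x S^3 has Poincare polynomial prod(1+t^d_i).
Expanding: b_0=1, b_2=1, b_3=1, b_5=1.
b_3 = 1

1


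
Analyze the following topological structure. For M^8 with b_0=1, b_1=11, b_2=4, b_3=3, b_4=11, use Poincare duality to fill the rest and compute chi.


By Poincare duality b_k = b_{8-k}, so full Betti numbers: b_0=1, b_1=11, b_2=4, b_3=3, b_4=11, b_5=3, b_6=4, b_7=11, b_8=1.
chi = sum (-1)^k b_k = -7

-7


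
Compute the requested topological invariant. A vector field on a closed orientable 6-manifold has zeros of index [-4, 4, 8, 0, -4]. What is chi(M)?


Poincare-Hopf: chi(M) = sum of indices of zeros.
chi = (-4) + (4) + (8) + (0) + (-4) = 4

4


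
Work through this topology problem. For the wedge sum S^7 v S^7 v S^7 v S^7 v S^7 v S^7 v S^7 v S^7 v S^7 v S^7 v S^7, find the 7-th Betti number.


For a wedge of spheres, H_k (k>0) is free on one generator per sphere of dimension k.
Spheres of dimension 7: count = 11.
b_7 = 11

11


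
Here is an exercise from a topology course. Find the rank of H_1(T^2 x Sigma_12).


pi_1(A x B) = pi_1(A) x pi_1(B); rank of abelianization = b_1.
b_1(T^2) = 2, b_1(Sigma_12) = 2*12 = 24.
b_1(product) = 2 + 24 = 26

26


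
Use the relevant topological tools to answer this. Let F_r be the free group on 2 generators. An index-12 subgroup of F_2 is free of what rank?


Nielsen-Schreier: an index-n subgroup of F_r is free of rank 1 + n(r-1).
Equivalently: chi(cover) = n*chi(base); chi(vee_r S^1) = 1 - 2 = -1.
chi(E) = 12*(-1) = -12; rank = 1 - chi(E) = 1 - (-12) = 13.
rank = 1 + 12*(2-1) = 1 + 12 = 13

13


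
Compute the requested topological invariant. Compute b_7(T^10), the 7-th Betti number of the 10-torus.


By the Kunneth formula, b_k(T^n) = C(n,k).
b_7(T^10) = C(10,7).
C(10,7) = 10!/(7!*3!) = 120

120


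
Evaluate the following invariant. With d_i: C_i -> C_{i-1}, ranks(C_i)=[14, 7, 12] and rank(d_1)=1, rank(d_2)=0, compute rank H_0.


rank H_k = rank(ker d_k) - rank(im d_{k+1}).
rank(ker d_0) = rank(C_0) - rank(d_0) = 14 - 0 = 14.
rank(im d_{0+1}) = 1.
rank H_0 = 14 - 1 = 13

13


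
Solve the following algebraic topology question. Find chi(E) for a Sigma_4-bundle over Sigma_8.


For a fiber bundle F -> E -> B (with CW structure): chi(E) = chi(B) * chi(F).
chi(Sigma_8) = -14, chi(Sigma_4) = -6.
chi(E) = (-14) * (-6) = 84

84


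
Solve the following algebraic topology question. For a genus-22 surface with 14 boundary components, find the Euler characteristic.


For a compact orientable surface with genus g and b boundary components: chi = 2 - 2g - b.
chi = 2 - 2*22 - 14 = 2 - 44 - 14 = -56

-56


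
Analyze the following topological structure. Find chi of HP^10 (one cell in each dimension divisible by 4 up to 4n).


HP^10 has one cell in each dimension 0, 4, ..., 4*10 (10+1 cells, all even-dim).
chi = 10 + 1 = 11

11


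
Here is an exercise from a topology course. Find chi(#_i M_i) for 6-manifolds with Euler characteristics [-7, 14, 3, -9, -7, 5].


For n-manifolds: chi(A#B) = chi(A) + chi(B) - chi(S^6).
chi(S^6) = 1 + (-1)^6 = 2.
chi(#) = (sum chi_i) - (6-1)*chi(S^6) = -1 - 5*2 = -11

-11


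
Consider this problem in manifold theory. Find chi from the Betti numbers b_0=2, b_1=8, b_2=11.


chi = sum_k (-1)^k b_k.
= (2) + (-8) + (11)
= 5

5


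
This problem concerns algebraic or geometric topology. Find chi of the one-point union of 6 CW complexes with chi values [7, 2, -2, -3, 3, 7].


chi(A v B) = chi(A) + chi(B) - 1 (one point identified).
For 6 spaces: chi = (sum chi_i) - (6 - 1).
sum = 14; chi = 14 - 5 = 9

9


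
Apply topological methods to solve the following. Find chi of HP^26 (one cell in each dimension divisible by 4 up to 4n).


HP^26 has one cell in each dimension 0, 4, ..., 4*26 (26+1 cells, all even-dim).
chi = 26 + 1 = 27

27


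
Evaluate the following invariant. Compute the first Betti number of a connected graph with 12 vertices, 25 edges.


For a connected graph: rank(pi_1) = b_1 = E - V + 1 = 1 - chi.
chi = V - E = 12 - 25 = -13.
rank = 1 - (-13) = 25 - 12 + 1 = 14

14


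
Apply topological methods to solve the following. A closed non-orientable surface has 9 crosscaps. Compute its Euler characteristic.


For a non-orientable closed surface with k crosscaps: chi = 2 - k.
Here k = 9.
chi = 2 - 9 = -7

-7


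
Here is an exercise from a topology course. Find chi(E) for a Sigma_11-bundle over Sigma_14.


For a fiber bundle F -> E -> B (with CW structure): chi(E) = chi(B) * chi(F).
chi(Sigma_14) = -26, chi(Sigma_11) = -20.
chi(E) = (-26) * (-20) = 520

520


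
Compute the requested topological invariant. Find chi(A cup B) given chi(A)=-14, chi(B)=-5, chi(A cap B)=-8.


chi(A cup B) = chi(A) + chi(B) - chi(A cap B)
= -14 + (-5) - (-8)
= -11

-11


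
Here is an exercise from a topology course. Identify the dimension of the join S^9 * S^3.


Join of spheres: S^m * S^n = S^{m+n+1}.
dim = 9 + 3 + 1 = 13

13


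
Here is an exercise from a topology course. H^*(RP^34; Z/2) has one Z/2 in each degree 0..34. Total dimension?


H^k(RP^34; Z/2) = Z/2 for each 0 <= k <= 34.
Total dimension = 34 + 1 = 35

35


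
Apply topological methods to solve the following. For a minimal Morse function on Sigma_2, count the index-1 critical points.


A perfect Morse function has m_k = b_k.
For Sigma_2: b_0=1, b_1=2g=4, b_2=1.
Saddles m_1 = 2g = 4

4


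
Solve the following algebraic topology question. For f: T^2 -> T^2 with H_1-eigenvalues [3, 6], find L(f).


For a torus self-map: L(f) = det(I - A) where A acts on H_1.
L(f) = (1-3) * (1-6) = -2 * -5 = 10

10


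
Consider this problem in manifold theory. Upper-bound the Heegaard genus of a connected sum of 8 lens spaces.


Heegaard genus satisfies g(A#B) <= g(A) + g(B).
Each lens space has g = 1.
Upper bound: 8 * 1 = 8

8


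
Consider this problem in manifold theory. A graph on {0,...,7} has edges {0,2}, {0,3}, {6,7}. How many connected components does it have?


Run DFS/union-find over 8 vertices.
V = 8, E = 3.
Number of components = 5

5


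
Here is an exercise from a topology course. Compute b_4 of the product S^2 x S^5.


Each S^d has Poincare polynomial 1 + t^d.
The product S^2 x S^5 has Poincare polynomial prod(1+t^d_i).
Expanding: b_0=1, b_2=1, b_5=1, b_7=1.
b_4 = 0

0


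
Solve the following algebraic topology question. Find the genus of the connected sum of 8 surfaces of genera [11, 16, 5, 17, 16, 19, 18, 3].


Genus is additive under connected sum of orientable surfaces.
g = 11 + 16 + 5 + 17 + 16 + 19 + 18 + 3 = 105

105


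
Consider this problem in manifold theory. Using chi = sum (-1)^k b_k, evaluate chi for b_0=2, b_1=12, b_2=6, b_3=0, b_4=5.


chi = sum_k (-1)^k b_k.
= (2) + (-12) + (6) + (0) + (5)
= 1

1


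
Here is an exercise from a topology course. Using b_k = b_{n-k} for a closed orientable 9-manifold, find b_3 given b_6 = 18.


Poincare duality for closed orientable n-manifolds: b_k = b_{n-k}.
Here n = 9, so b_3 = b_6 = 18

18


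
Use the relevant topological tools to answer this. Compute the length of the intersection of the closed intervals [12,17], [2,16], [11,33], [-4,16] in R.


Intersection = [max(a_i), min(b_i)] = [12, 16].
Length = 16 - 12 = 4

4


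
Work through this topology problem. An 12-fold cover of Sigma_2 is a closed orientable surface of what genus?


For an n-sheeted cover: chi(E) = n * chi(B).
chi(Sigma_2) = 2 - 2*2 = -2.
chi(E) = 12 * (-2) = -24.
genus(E) = (2 - chi(E))/2 = (2 - (-24))/2 = 26/2 = 13

13


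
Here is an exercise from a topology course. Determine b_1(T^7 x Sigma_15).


pi_1(A x B) = pi_1(A) x pi_1(B); rank of abelianization = b_1.
b_1(T^7) = 7, b_1(Sigma_15) = 2*15 = 30.
b_1(product) = 7 + 30 = 37

37


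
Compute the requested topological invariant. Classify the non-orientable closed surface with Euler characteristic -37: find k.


chi = 2 - k for closed non-orientable surfaces with k crosscaps.
-37 = 2 - k
k = 2 - (-37) = 39

39


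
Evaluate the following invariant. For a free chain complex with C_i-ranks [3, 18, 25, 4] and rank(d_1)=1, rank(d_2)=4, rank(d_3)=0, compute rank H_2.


rank H_k = rank(ker d_k) - rank(im d_{k+1}).
rank(ker d_2) = rank(C_2) - rank(d_2) = 25 - 4 = 21.
rank(im d_{2+1}) = 0.
rank H_2 = 21 - 0 = 21

21


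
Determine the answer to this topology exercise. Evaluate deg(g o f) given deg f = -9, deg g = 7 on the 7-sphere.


Degree is multiplicative under composition: deg(g o f) = deg(g) * deg(f).
= 7 * -9 = -63

-63


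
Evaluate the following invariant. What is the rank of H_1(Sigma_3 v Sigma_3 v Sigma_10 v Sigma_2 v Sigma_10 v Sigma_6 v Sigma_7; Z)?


For a wedge X v Y: reduced H_k(X v Y) = H_k(X) + H_k(Y).
Each Sigma_g contributes b_1 = 2g.
b_1 = 6 + 6 + 20 + 4 + 20 + 12 + 14 = 82

82


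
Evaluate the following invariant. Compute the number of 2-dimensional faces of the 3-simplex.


Delta^3 has 3+1 vertices. A 2-face is a choice of 2+1 vertices.
f_2 = C(3+1, 2+1) = C(4,3) = 4

4


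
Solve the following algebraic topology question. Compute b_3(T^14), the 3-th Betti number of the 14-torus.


By the Kunneth formula, b_k(T^n) = C(n,k).
b_3(T^14) = C(14,3).
C(14,3) = 14!/(3!*11!) = 364

364


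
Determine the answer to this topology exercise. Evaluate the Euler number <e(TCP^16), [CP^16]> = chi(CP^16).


For any closed oriented manifold, <e(TM),[M]> = chi(M).
chi(CP^16) = 16+1 = 17

17


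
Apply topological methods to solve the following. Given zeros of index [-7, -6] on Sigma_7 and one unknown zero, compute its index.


Poincare-Hopf: sum of indices = chi(M).
chi(Sigma_7) = 2 - 2*7 = -12.
Sum of known indices = -13.
x = chi - (sum known) = -12 - (-13) = 1

1


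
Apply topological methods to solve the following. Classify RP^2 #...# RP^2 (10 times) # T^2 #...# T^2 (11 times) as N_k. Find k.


Since a >= 1, the sum is non-orientable; each T^2 can be replaced by RP^2 # RP^2 (since T^2#RP^2 = 3RP^2).
Total crosscaps k = 10 + 2*11 = 32.
Check via chi: chi = 10*1 + 11*0 - (10+11-1)*2 = -30 = 2 - k = -30. Consistent.

32


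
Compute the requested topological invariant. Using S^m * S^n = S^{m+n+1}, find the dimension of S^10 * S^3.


Join of spheres: S^m * S^n = S^{m+n+1}.
dim = 10 + 3 + 1 = 14

14


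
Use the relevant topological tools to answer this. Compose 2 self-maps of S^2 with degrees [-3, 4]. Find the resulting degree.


Degree is multiplicative: deg(composition) = product of degrees.
= (-3) * (4) = -12

-12


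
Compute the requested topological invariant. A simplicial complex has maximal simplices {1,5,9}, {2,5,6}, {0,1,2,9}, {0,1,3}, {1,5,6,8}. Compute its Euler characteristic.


Enumerate all faces; f-vector: f_0=8, f_1=17, f_2=11, f_3=2.
chi = sum (-1)^k f_k = 0

0


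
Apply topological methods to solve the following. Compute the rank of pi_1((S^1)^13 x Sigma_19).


pi_1(A x B) = pi_1(A) x pi_1(B); rank of abelianization = b_1.
b_1(T^13) = 13, b_1(Sigma_19) = 2*19 = 38.
b_1(product) = 13 + 38 = 51

51


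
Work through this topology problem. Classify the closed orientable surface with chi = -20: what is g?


chi = 2 - 2g for closed orientable surfaces.
-20 = 2 - 2g
2g = 2 - (-20) = 22
g = 11

11


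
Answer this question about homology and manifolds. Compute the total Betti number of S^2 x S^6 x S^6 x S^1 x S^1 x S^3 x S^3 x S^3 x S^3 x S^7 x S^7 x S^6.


Total Betti number is multiplicative under products.
Each S^d (d>=1) has total Betti number 2.
There are 12 sphere factors.
Total = 2^12 = 4096

4096


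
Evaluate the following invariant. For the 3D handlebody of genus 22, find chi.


A genus-g handlebody deformation retracts to a wedge of g circles.
chi(vee_g S^1) = 1 - g.
chi(H_22) = 1 - 22 = -21

-21


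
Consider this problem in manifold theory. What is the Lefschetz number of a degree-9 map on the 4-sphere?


On S^4: L(f) = tr(f_0*) + (-1)^4 tr(f_4*) = 1 + (-1)^4 * deg(f).
L(f) = 1 + (-1)^4 * 9 = 1 + 9 = 10

10


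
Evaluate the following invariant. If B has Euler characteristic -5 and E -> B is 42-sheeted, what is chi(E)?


For a finite covering: chi(E) = (number of sheets) * chi(B).
chi(E) = 42 * (-5) = -210

-210


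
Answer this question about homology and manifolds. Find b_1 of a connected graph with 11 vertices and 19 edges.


For a connected graph: rank(pi_1) = b_1 = E - V + 1 = 1 - chi.
chi = V - E = 11 - 19 = -8.
rank = 1 - (-8) = 19 - 11 + 1 = 9

9


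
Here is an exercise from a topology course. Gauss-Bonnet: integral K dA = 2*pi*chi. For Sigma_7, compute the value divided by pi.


Gauss-Bonnet: integral K dA = 2*pi*chi(M).
chi(Sigma_7) = 2 - 2*7 = -12.
(integral K dA)/pi = 2*chi = 2*(-12) = -24

-24


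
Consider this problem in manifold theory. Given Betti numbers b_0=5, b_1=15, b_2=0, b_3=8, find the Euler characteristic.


chi = sum_k (-1)^k b_k.
= (5) + (-15) + (0) + (-8)
= -18

-18


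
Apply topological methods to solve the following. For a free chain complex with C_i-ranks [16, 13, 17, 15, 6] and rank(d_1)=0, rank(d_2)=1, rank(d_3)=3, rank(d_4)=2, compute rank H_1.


rank H_k = rank(ker d_k) - rank(im d_{k+1}).
rank(ker d_1) = rank(C_1) - rank(d_1) = 13 - 0 = 13.
rank(im d_{1+1}) = 1.
rank H_1 = 13 - 1 = 12

12


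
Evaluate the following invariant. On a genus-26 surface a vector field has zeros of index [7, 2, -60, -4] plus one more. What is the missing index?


Poincare-Hopf: sum of indices = chi(M).
chi(Sigma_26) = 2 - 2*26 = -50.
Sum of known indices = -55.
x = chi - (sum known) = -50 - (-55) = 5

5


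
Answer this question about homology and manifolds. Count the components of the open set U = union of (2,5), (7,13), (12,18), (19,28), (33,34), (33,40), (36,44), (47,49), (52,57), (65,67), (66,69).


Sort and merge overlapping open intervals.
Merged: (2,5), (7,18), (19,28), (33,44), (47,49), (52,57), (65,69).
Number of components = 7

7


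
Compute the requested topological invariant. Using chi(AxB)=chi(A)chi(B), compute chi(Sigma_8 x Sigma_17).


chi(Sigma_8) = 2 - 2*8 = -14
chi(Sigma_17) = 2 - 2*17 = -32
chi(product) = (-14) * (-32) = 448

448


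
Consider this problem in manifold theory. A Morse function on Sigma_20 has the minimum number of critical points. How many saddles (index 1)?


A perfect Morse function has m_k = b_k.
For Sigma_20: b_0=1, b_1=2g=40, b_2=1.
Saddles m_1 = 2g = 40

40


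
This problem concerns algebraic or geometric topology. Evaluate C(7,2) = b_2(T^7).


By the Kunneth formula, b_k(T^n) = C(n,k).
b_2(T^7) = C(7,2).
C(7,2) = 7!/(2!*5!) = 21

21


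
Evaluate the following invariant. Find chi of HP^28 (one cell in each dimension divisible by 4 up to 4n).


HP^28 has one cell in each dimension 0, 4, ..., 4*28 (28+1 cells, all even-dim).
chi = 28 + 1 = 29

29


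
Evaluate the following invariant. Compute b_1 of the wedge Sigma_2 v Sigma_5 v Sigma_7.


For a wedge X v Y: reduced H_k(X v Y) = H_k(X) + H_k(Y).
Each Sigma_g contributes b_1 = 2g.
b_1 = 4 + 10 + 14 = 28

28


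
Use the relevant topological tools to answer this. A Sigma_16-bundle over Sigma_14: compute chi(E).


For a fiber bundle F -> E -> B (with CW structure): chi(E) = chi(B) * chi(F).
chi(Sigma_14) = -26, chi(Sigma_16) = -30.
chi(E) = (-26) * (-30) = 780

780


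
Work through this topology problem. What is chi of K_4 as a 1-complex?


K_4: V = 4, E = C(4,2) = 6.
chi = V - E = 4 - 6 = -2

-2


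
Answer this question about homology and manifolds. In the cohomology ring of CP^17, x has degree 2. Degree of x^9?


|x| = 2 in H^*(CP^n).
|x^9| = 9 * |x| = 9 * 2 = 18

18


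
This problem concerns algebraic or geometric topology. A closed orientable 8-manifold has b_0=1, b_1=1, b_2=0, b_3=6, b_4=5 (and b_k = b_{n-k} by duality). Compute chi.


By Poincare duality b_k = b_{8-k}, so full Betti numbers: b_0=1, b_1=1, b_2=0, b_3=6, b_4=5, b_5=6, b_6=0, b_7=1, b_8=1.
chi = sum (-1)^k b_k = -7

-7


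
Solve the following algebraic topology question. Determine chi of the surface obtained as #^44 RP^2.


For a non-orientable closed surface with k crosscaps: chi = 2 - k.
Here k = 44.
chi = 2 - 44 = -42

-42


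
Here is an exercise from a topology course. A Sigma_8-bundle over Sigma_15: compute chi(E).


For a fiber bundle F -> E -> B (with CW structure): chi(E) = chi(B) * chi(F).
chi(Sigma_15) = -28, chi(Sigma_8) = -14.
chi(E) = (-28) * (-14) = 392

392


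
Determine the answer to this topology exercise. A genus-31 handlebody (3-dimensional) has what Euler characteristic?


A genus-g handlebody deformation retracts to a wedge of g circles.
chi(vee_g S^1) = 1 - g.
chi(H_31) = 1 - 31 = -30

-30


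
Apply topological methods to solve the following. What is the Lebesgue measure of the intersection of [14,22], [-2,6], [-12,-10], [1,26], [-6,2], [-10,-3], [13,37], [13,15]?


Intersection = [max(a_i), min(b_i)] = [14, -10].
Since 14 > -10, the intersection is empty.
Length = 0

0


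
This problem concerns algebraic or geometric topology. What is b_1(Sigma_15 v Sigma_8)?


For a wedge: H_1(A v B) = H_1(A) + H_1(B).
b_1(Sigma_15) = 30, b_1(Sigma_8) = 16.
b_1 = 30 + 16 = 46

46


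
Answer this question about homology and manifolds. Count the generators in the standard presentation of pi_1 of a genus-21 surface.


Standard presentation: pi_1(Sigma_g) = <a_1,b_1,...,a_g,b_g | [a_1,b_1]...[a_g,b_g] = 1>.
Number of generators = 2g = 2*21 = 42

42


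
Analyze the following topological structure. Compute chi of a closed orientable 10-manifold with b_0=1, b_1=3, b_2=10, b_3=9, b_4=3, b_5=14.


By Poincare duality b_k = b_{10-k}, so full Betti numbers: b_0=1, b_1=3, b_2=10, b_3=9, b_4=3, b_5=14, b_6=3, b_7=9, b_8=10, b_9=3, b_10=1.
chi = sum (-1)^k b_k = -10

-10


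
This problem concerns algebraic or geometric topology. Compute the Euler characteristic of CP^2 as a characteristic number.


For any closed oriented manifold, <e(TM),[M]> = chi(M).
chi(CP^2) = 2+1 = 3

3


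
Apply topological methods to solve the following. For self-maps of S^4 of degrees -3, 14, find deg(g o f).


Degree is multiplicative under composition: deg(g o f) = deg(g) * deg(f).
= 14 * -3 = -42

-42


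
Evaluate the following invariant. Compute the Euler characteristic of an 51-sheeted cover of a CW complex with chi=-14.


For a finite covering: chi(E) = (number of sheets) * chi(B).
chi(E) = 51 * (-14) = -714

-714


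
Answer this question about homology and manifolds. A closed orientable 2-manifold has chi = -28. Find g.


chi = 2 - 2g for closed orientable surfaces.
-28 = 2 - 2g
2g = 2 - (-28) = 30
g = 15

15


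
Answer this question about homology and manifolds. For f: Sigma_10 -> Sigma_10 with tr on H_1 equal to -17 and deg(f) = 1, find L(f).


L(f) = tr(f_0*) - tr(f_1*) + tr(f_2*).
= 1 - (-17) + (1)
= 19

19


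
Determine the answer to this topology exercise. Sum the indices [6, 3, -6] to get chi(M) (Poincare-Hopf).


Poincare-Hopf: chi(M) = sum of indices of zeros.
chi = (6) + (3) + (-6) = 3

3


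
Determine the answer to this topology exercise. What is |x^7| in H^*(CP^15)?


|x| = 2 in H^*(CP^n).
|x^7| = 7 * |x| = 7 * 2 = 14

14


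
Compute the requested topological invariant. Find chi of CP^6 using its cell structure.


CP^6 has one cell in each even dimension 0, 2, ..., 2*6 (6+1 cells total).
All cells are even-dimensional, so chi = number of cells.
chi = 6 + 1 = 7

7


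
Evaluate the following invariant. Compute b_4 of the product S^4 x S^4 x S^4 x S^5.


Each S^d has Poincare polynomial 1 + t^d.
The product S^4 x S^4 x S^4 x S^5 has Poincare polynomial prod(1+t^d_i).
Expanding: b_0=1, b_4=3, b_5=1, b_8=3, b_9=3, b_12=1, b_13=3, b_17=1.
b_4 = 3

3


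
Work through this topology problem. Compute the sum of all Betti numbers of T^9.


b_k(T^9) = C(9,k), so the sum over k is sum_k C(9,k) = 2^9.
Total = 2^9 = 512

512


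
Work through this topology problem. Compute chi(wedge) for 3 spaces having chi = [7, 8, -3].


chi(A v B) = chi(A) + chi(B) - 1 (one point identified).
For 3 spaces: chi = (sum chi_i) - (3 - 1).
sum = 12; chi = 12 - 2 = 10

10


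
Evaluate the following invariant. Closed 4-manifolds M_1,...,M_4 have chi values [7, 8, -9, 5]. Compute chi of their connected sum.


For n-manifolds: chi(A#B) = chi(A) + chi(B) - chi(S^4).
chi(S^4) = 1 + (-1)^4 = 2.
chi(#) = (sum chi_i) - (4-1)*chi(S^4) = 11 - 3*2 = 5

5


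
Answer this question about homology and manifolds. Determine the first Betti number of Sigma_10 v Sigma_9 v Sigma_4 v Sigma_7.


For a wedge X v Y: reduced H_k(X v Y) = H_k(X) + H_k(Y).
Each Sigma_g contributes b_1 = 2g.
b_1 = 20 + 18 + 8 + 14 = 60

60


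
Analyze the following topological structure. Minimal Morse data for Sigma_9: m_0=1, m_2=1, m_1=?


A perfect Morse function has m_k = b_k.
For Sigma_9: b_0=1, b_1=2g=18, b_2=1.
Saddles m_1 = 2g = 18

18


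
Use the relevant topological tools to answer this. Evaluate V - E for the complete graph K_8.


K_8: V = 8, E = C(8,2) = 28.
chi = V - E = 8 - 28 = -20

-20


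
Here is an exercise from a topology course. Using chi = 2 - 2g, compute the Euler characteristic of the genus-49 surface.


For a closed orientable surface of genus g: chi = 2 - 2g.
Here g = 49.
chi = 2 - 2*49 = 2 - 98 = -96

-96


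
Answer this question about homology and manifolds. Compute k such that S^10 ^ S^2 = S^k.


S^m ^ S^n = S^{m+n}.
k = 10 + 2 = 12

12


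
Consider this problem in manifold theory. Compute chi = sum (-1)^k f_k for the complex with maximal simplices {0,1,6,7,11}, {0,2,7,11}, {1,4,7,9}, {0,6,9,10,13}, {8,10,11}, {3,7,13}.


Enumerate all faces; f-vector: f_0=12, f_1=33, f_2=29, f_3=12, f_4=2.
chi = sum (-1)^k f_k = -2

-2


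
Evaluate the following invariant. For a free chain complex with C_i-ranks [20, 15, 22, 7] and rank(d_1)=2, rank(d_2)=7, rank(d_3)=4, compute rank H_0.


rank H_k = rank(ker d_k) - rank(im d_{k+1}).
rank(ker d_0) = rank(C_0) - rank(d_0) = 20 - 0 = 20.
rank(im d_{0+1}) = 2.
rank H_0 = 20 - 2 = 18

18


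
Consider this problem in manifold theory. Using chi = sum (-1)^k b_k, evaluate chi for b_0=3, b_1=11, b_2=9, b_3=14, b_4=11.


chi = sum_k (-1)^k b_k.
= (3) + (-11) + (9) + (-14) + (11)
= -2

-2


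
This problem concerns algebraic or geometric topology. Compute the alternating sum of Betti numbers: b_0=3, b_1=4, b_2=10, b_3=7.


chi = sum_k (-1)^k b_k.
= (3) + (-4) + (10) + (-7)
= 2

2


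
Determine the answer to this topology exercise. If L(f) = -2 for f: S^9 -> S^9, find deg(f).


L(f) = 1 + (-1)^9 deg(f) on S^9.
-2 = 1 + (-1)^9 * deg(f)
(-1)^9 * deg(f) = -3
deg(f) = 3

3


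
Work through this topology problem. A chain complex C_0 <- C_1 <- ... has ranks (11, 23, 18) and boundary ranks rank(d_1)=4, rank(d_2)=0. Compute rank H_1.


rank H_k = rank(ker d_k) - rank(im d_{k+1}).
rank(ker d_1) = rank(C_1) - rank(d_1) = 23 - 4 = 19.
rank(im d_{1+1}) = 0.
rank H_1 = 19 - 0 = 19

19


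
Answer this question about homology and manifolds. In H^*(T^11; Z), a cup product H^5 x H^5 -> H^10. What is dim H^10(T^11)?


Cup product: H^p x H^q -> H^{p+q}; here p+q = 5+5 = 10.
rank H^k(T^n) = C(n,k).
C(11,10) = 11

11


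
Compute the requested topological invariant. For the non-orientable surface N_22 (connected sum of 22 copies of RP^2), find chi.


For a non-orientable closed surface with k crosscaps: chi = 2 - k.
Here k = 22.
chi = 2 - 22 = -20

-20


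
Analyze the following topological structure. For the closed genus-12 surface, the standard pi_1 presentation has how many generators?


Standard presentation: pi_1(Sigma_g) = <a_1,b_1,...,a_g,b_g | [a_1,b_1]...[a_g,b_g] = 1>.
Number of generators = 2g = 2*12 = 24

24


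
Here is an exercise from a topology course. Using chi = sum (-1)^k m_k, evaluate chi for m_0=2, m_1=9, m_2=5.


Morse theory: chi(M) = sum_k (-1)^k m_k where m_k = #(index-k critical points).
= (2) + (-9) + (5) = -2

-2


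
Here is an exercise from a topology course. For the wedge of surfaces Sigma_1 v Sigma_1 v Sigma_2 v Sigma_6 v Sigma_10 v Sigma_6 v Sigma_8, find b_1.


For a wedge X v Y: reduced H_k(X v Y) = H_k(X) + H_k(Y).
Each Sigma_g contributes b_1 = 2g.
b_1 = 2 + 2 + 4 + 12 + 20 + 12 + 16 = 68

68


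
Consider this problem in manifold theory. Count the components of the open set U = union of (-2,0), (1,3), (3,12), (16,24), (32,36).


Sort and merge overlapping open intervals.
Merged: (-2,0), (1,3), (3,12), (16,24), (32,36).
Number of components = 5

5


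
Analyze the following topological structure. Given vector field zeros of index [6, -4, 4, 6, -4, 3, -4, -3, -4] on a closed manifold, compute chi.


Poincare-Hopf: chi(M) = sum of indices of zeros.
chi = (6) + (-4) + (4) + (6) + (-4) + (3) + (-4) + (-3) + (-4) = 0

0


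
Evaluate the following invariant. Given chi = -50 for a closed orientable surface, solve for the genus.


chi = 2 - 2g for closed orientable surfaces.
-50 = 2 - 2g
2g = 2 - (-50) = 52
g = 26

26


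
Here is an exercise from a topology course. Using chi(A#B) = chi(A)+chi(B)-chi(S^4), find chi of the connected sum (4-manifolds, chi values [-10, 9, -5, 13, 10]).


For n-manifolds: chi(A#B) = chi(A) + chi(B) - chi(S^4).
chi(S^4) = 1 + (-1)^4 = 2.
chi(#) = (sum chi_i) - (5-1)*chi(S^4) = 17 - 4*2 = 9

9


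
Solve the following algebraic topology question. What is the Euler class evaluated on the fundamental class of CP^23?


For any closed oriented manifold, <e(TM),[M]> = chi(M).
chi(CP^23) = 23+1 = 24

24


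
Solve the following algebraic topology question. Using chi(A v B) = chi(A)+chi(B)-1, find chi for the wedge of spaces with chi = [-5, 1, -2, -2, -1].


chi(A v B) = chi(A) + chi(B) - 1 (one point identified).
For 5 spaces: chi = (sum chi_i) - (5 - 1).
sum = -9; chi = -9 - 4 = -13

-13


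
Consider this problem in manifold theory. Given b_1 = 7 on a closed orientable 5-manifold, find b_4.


Poincare duality for closed orientable n-manifolds: b_k = b_{n-k}.
Here n = 5, so b_4 = b_1 = 7

7


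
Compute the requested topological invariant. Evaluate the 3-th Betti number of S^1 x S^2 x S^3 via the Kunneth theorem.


Each S^d has Poincare polynomial 1 + t^d.
The product S^1 x S^2 x S^3 has Poincare polynomial prod(1+t^d_i).
Expanding: b_0=1, b_1=1, b_2=1, b_3=2, b_4=1, b_5=1, b_6=1.
b_3 = 2

2


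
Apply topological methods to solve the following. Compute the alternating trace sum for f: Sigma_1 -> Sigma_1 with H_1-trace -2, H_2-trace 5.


L(f) = tr(f_0*) - tr(f_1*) + tr(f_2*).
= 1 - (-2) + (5)
= 8

8


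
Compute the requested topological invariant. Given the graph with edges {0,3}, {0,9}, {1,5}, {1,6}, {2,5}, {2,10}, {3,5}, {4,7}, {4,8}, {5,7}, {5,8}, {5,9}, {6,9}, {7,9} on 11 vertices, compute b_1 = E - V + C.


b_1 = E - V + (number of components).
E = 14, V = 11, components = 1.
b_1 = 14 - 11 + 1 = 4

4
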